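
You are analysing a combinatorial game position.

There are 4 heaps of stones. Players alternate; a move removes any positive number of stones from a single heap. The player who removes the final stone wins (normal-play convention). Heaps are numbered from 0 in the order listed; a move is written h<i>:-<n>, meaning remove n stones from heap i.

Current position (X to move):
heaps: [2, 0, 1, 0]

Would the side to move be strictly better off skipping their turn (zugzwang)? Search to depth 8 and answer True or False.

zugzwang((2,0,1,0), X) = False

[(2,0,1,0)] X move#1: h0:-1:+1/(1,0,1,0)*, h0:-2:-1/(0,0,1,0), h2:-1:-1/(2,0,0,0)
[(1,0,1,0)] O move#2: h0:-1:-1/(0,0,1,0)*, h2:-1:-1/(1,0,0,0)
[(0,0,1,0)] X move#3: h2:-1:+1/(0,0,0,0)*
[(0,0,0,0)] end (terminal -1, O#4); searched (2,0,1,0) to 8
if X skipped the turn, O would face:
~ [(2,0,1,0)] O move#1: h0:-1:+1/(1,0,1,0)*, h0:-2:-1/(0,0,1,0), h2:-1:-1/(2,0,0,0)
~ [(1,0,1,0)] X move#2: h0:-1:-1/(0,0,1,0)*, h2:-1:-1/(1,0,0,0)
~ [(0,0,1,0)] O move#3: h2:-1:+1/(0,0,0,0)*
~ [(0,0,0,0)] end (terminal -1, X#4); searched (2,0,1,0) to 8
compare (X): move=+1 vs pass=-1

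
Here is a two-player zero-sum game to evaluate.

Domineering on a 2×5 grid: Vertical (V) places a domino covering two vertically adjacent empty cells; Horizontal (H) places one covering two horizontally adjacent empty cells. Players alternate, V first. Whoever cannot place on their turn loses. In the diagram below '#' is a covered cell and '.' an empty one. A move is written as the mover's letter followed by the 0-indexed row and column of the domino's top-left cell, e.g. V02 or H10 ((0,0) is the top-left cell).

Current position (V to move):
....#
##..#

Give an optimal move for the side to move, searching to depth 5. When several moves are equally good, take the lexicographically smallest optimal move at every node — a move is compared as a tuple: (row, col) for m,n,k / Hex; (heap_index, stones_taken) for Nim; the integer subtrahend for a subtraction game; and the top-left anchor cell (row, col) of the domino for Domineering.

V's best at [....#/##..#]: V02

ply 1, V at ....#/##..# | V02=+1→..#.#/###.#*; V03=-1→...##/##.##
ply 2, H at ..#.#/###.# | H00=-1→###.#/###.#*
ply 3, V at ###.#/###.# | V03=+1→#####/#####*
ply 4: #####/##### is terminal -1 (H); from ....#/##..# depth 5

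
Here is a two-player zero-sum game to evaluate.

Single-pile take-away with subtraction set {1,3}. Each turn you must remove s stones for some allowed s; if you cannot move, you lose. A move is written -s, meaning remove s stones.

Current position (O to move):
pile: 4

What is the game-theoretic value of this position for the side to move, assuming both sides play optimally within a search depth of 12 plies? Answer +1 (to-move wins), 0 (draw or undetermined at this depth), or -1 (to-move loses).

p1 O@[4]: -1[3]-1* -3[1]-1
p2 X@[3]: -1[2]+1* -3[0]+1
p3 O@[2]: -1[1]-1*
p4 X@[1]: -1[0]+1*
p5 O@[0] terminal -1; root [4] d12

value(4, O) = -1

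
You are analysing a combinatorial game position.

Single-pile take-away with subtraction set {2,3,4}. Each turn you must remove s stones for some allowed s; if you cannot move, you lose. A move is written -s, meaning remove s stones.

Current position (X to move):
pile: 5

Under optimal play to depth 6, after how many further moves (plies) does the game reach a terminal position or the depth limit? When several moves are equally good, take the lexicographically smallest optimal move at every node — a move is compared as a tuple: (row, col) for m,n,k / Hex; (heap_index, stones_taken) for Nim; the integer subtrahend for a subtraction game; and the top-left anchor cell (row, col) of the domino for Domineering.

ply 1, X at 5 | -2=-1→3; -3=-1→2; -4=+1→1*
ply 2: 1 is terminal -1 (O); from 5 depth 6

PV length from [5]: 1 ply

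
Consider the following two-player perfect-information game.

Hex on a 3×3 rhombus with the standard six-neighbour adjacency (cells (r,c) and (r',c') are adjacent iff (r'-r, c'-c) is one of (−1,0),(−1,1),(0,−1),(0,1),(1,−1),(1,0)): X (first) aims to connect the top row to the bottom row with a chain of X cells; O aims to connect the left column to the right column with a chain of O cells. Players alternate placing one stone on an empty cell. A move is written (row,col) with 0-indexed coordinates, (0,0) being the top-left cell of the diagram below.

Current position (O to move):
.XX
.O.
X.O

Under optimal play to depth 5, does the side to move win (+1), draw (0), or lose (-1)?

value(.XX/.O./X.O, O) = +1

p1 O@[.XX/.O./X.O]: (0,0)[OXX/.O./X.O]-1 (1,0)[.XX/OO./X.O]+1* (1,2)[.XX/.OO/X.O]-1 (2,1)[.XX/.O./XOO]-1
p2 X@[.XX/OO./X.O]: (0,0)[XXX/OO./X.O]-1* (1,2)[.XX/OOX/X.O]-1 (2,1)[.XX/OO./XXO]-1
p3 O@[XXX/OO./X.O]: (1,2)[XXX/OOO/X.O]+1* (2,1)[XXX/OO./XOO]+1
p4 X@[XXX/OOO/X.O] terminal -1; root [.XX/.O./X.O] d5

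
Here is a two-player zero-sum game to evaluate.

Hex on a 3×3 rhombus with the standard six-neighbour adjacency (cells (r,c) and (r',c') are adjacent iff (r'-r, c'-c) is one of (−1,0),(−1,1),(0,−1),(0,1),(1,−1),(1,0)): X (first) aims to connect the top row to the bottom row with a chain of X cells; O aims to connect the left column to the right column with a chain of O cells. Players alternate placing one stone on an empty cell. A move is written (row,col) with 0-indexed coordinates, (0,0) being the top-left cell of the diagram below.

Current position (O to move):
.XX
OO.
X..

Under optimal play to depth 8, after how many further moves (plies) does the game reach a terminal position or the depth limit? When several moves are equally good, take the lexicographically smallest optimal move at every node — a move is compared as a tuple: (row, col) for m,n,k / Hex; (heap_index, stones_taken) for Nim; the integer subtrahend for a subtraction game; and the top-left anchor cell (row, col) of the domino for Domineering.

[.XX/OO./X..] O move#1: (0,0):-1/OXX/OO./X.., (1,2):+1/.XX/OOO/X..*, (2,1):+1/.XX/OO./XO., (2,2):+1/.XX/OO./X.O
[.XX/OOO/X..] end (terminal -1, X#2); searched .XX/OO./X.. to 8

PV length from [.XX/OO./X..]: 1 ply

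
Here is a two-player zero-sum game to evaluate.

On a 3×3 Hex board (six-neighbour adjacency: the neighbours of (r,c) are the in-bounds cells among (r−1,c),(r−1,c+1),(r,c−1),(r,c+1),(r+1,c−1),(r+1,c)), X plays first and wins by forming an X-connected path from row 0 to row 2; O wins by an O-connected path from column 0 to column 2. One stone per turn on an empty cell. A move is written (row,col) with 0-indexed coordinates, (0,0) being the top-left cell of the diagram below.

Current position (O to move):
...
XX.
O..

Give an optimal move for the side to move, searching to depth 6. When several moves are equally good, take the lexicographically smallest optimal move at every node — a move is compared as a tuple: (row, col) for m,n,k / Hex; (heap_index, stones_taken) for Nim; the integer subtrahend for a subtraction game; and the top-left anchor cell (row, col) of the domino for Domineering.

O's best at [.../XX./O..]: (2,1)

[.../XX./O..] O move#1: (0,0):-1/O../XX./O.., (0,1):-1/.O./XX./O.., (0,2):-1/..O/XX./O.., (1,2):-1/.../XXO/O.., (2,1):+1/.../XX./OO.*, (2,2):-1/.../XX./O.O
[.../XX./OO.] X move#2: (0,0):-1/X../XX./OO.*, (0,1):-1/.X./XX./OO., (0,2):-1/..X/XX./OO., (1,2):-1/.../XXX/OO., (2,2):-1/.../XX./OOX
[X../XX./OO.] O move#3: (0,1):+1/XO./XX./OO.*, (0,2):+1/X.O/XX./OO., (1,2):+1/X../XXO/OO., (2,2):+1/X../XX./OOO
[XO./XX./OO.] X move#4: (0,2):-1/XOX/XX./OO.*, (1,2):-1/XO./XXX/OO., (2,2):-1/XO./XX./OOX
[XOX/XX./OO.] O move#5: (1,2):+1/XOX/XXO/OO.*, (2,2):+1/XOX/XX./OOO
[XOX/XXO/OO.] end (terminal -1, X#6); searched .../XX./O.. to 6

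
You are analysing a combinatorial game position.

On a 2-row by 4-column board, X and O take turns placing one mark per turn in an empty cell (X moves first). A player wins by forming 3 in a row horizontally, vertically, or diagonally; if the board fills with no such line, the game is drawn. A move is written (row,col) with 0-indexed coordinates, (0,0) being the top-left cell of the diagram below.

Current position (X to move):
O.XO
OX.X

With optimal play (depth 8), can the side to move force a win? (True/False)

ply 1, X at O.XO/OX.X | (0,1)=+0→OXXO/OX.X; (1,2)=+1→O.XO/OXXX*
ply 2: O.XO/OXXX is terminal -1 (O); from O.XO/OX.X depth 8

X winning at [O.XO/OX.X]: True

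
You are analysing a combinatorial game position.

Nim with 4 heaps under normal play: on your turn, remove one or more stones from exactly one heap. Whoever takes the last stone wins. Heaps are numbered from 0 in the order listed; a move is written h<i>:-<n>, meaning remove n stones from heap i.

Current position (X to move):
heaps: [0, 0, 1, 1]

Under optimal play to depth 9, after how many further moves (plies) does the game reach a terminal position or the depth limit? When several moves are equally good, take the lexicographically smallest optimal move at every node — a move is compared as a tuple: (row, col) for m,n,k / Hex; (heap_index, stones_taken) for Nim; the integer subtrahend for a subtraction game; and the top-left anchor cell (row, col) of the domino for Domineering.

[(0,0,1,1)] X move#1: h2:-1:-1/(0,0,0,1)*, h3:-1:-1/(0,0,1,0)
[(0,0,0,1)] O move#2: h3:-1:+1/(0,0,0,0)*
[(0,0,0,0)] end (terminal -1, X#3); searched (0,0,1,1) to 9

PV length from [(0,0,1,1)]: 2 plies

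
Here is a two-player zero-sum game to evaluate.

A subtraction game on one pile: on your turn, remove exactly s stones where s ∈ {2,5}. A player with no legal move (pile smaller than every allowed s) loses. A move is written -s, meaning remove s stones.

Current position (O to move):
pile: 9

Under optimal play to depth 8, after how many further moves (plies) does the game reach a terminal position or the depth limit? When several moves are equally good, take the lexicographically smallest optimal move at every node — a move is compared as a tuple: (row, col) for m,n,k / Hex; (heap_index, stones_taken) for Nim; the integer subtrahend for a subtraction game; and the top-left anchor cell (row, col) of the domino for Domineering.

ply 1, O at 9 | -2=+1→7*; -5=+1→4
ply 2, X at 7 | -2=-1→5*; -5=-1→2
ply 3, O at 5 | -2=-1→3; -5=+1→0*
ply 4: 0 is terminal -1 (X); from 9 depth 8

PV length from [9]: 3 plies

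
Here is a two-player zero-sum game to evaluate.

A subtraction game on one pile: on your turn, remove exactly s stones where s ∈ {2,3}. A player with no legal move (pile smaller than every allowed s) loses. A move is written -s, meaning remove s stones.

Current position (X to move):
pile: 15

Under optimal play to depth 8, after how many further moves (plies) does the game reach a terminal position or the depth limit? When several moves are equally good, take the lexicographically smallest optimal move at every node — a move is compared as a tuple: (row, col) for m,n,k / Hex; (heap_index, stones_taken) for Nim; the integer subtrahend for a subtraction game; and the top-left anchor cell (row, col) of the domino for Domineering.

PV length from [15]: 6 plies

[15] X move#1: -2:-1/13*, -3:-1/12
[13] O move#2: -2:+1/11*, -3:+1/10
[11] X move#3: -2:-1/9*, -3:-1/8
[9] O move#4: -2:-1/7, -3:+1/6*
[6] X move#5: -2:-1/4*, -3:-1/3
[4] O move#6: -2:-1/2, -3:+1/1*
[1] end (terminal -1, X#7); searched 15 to 8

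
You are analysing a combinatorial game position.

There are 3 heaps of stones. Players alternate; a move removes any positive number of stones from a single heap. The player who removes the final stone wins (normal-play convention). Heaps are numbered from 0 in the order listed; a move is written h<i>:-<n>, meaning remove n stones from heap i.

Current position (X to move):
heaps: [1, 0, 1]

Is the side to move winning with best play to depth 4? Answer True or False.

p1 X@[(1,0,1)]: h0:-1[(0,0,1)]-1* h2:-1[(1,0,0)]-1
p2 O@[(0,0,1)]: h2:-1[(0,0,0)]+1*
p3 X@[(0,0,0)] terminal -1; root [(1,0,1)] d4

X winning at [(1,0,1)]: False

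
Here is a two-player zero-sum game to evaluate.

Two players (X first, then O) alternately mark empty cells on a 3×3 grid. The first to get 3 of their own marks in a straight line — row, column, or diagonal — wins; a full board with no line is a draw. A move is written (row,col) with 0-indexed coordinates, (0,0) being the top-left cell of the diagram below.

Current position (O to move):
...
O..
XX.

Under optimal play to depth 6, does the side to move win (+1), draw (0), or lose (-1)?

p1 O@[.../O../XX.]: (0,0)[O../O../XX.]-1* (0,1)[.O./O../XX.]-1 (0,2)[..O/O../XX.]-1 (1,1)[.../OO./XX.]-1 (1,2)[.../O.O/XX.]-1 (2,2)[.../O../XXO]-1
p2 X@[O../O../XX.]: (0,1)[OX./O../XX.]+1* (0,2)[O.X/O../XX.]+1 (1,1)[O../OX./XX.]+1 (1,2)[O../O.X/XX.]+1 (2,2)[O../O../XXX]+1
p3 O@[OX./O../XX.]: (0,2)[OXO/O../XX.]-1* (1,1)[OX./OO./XX.]-1 (1,2)[OX./O.O/XX.]-1 (2,2)[OX./O../XXO]-1
p4 X@[OXO/O../XX.]: (1,1)[OXO/OX./XX.]+1* (1,2)[OXO/O.X/XX.]+1 (2,2)[OXO/O../XXX]+1
p5 O@[OXO/OX./XX.] terminal -1; root [.../O../XX.] d6

value(.../O../XX., O) = -1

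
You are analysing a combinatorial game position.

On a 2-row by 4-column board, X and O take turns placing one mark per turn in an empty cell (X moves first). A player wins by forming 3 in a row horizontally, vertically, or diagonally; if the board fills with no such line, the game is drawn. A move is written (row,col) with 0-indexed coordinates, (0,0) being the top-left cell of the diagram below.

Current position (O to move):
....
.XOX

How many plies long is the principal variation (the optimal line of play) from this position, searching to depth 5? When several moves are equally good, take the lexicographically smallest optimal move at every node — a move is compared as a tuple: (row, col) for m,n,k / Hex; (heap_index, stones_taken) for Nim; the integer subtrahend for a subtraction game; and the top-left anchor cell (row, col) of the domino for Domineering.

PV length from [..../.XOX]: 5 plies

ply 1, O at ..../.XOX | (0,0)=+0→O.../.XOX*; (0,1)=+0→.O../.XOX; (0,2)=+0→..O./.XOX; (0,3)=+0→...O/.XOX; (1,0)=+0→..../OXOX
ply 2, X at O.../.XOX | (0,1)=+0→OX../.XOX*; (0,2)=+0→O.X./.XOX; (0,3)=+0→O..X/.XOX; (1,0)=+0→O.../XXOX
ply 3, O at OX../.XOX | (0,2)=+0→OXO./.XOX*; (0,3)=+0→OX.O/.XOX; (1,0)=+0→OX../OXOX
ply 4, X at OXO./.XOX | (0,3)=+0→OXOX/.XOX*; (1,0)=+0→OXO./XXOX
ply 5, O at OXOX/.XOX | (1,0)=+0→OXOX/OXOX*
ply 6: OXOX/OXOX is terminal +0 (X); from ..../.XOX depth 5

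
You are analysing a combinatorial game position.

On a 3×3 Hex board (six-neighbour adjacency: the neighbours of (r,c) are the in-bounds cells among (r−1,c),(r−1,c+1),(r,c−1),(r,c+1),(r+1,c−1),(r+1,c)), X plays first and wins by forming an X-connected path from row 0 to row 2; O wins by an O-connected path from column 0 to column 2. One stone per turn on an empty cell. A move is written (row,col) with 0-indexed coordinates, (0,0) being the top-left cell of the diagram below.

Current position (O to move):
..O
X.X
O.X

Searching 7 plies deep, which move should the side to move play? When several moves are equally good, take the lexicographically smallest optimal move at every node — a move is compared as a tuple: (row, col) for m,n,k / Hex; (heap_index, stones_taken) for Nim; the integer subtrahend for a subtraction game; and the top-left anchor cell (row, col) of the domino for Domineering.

p1 O@[..O/X.X/O.X]: (0,0)[O.O/X.X/O.X]+1* (0,1)[.OO/X.X/O.X]+1 (1,1)[..O/XOX/O.X]+1 (2,1)[..O/X.X/OOX]-1
p2 X@[O.O/X.X/O.X]: (0,1)[OXO/X.X/O.X]-1* (1,1)[O.O/XXX/O.X]-1 (2,1)[O.O/X.X/OXX]-1
p3 O@[OXO/X.X/O.X]: (1,1)[OXO/XOX/O.X]+1* (2,1)[OXO/X.X/OOX]-1
p4 X@[OXO/XOX/O.X] terminal -1; root [..O/X.X/O.X] d7

O's best at [..O/X.X/O.X]: (0,0)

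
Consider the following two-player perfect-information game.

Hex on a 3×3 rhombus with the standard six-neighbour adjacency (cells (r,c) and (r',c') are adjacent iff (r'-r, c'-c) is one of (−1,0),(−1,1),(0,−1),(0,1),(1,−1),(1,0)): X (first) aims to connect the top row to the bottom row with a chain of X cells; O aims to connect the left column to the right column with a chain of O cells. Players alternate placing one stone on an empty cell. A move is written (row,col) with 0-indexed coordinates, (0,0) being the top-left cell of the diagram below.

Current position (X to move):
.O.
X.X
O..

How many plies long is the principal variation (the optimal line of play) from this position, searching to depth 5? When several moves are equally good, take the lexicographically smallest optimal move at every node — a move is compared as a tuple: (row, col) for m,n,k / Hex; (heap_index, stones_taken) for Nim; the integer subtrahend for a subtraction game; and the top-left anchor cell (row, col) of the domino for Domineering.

PV length from [.O./X.X/O..]: 5 plies

p1 X@[.O./X.X/O..]: (0,0)[XO./X.X/O..]+1* (0,2)[.OX/X.X/O..]+1 (1,1)[.O./XXX/O..]+1 (2,1)[.O./X.X/OX.]-1 (2,2)[.O./X.X/O.X]-1
p2 O@[XO./X.X/O..]: (0,2)[XOO/X.X/O..]-1* (1,1)[XO./XOX/O..]-1 (2,1)[XO./X.X/OO.]-1 (2,2)[XO./X.X/O.O]-1
p3 X@[XOO/X.X/O..]: (1,1)[XOO/XXX/O..]+1* (2,1)[XOO/X.X/OX.]-1 (2,2)[XOO/X.X/O.X]-1
p4 O@[XOO/XXX/O..]: (2,1)[XOO/XXX/OO.]-1* (2,2)[XOO/XXX/O.O]-1
p5 X@[XOO/XXX/OO.]: (2,2)[XOO/XXX/OOX]+1*
p6 O@[XOO/XXX/OOX] terminal -1; root [.O./X.X/O..] d5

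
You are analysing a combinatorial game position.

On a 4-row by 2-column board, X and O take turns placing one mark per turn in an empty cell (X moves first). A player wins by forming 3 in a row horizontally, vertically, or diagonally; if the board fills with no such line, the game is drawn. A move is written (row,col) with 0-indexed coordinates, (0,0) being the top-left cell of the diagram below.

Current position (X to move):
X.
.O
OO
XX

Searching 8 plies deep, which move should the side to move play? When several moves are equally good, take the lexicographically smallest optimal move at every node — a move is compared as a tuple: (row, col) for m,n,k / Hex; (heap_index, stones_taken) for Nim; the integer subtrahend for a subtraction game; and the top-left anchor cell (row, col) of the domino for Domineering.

[X./.O/OO/XX] X move#1: (0,1):+0/XX/.O/OO/XX*, (1,0):-1/X./XO/OO/XX
[XX/.O/OO/XX] O move#2: (1,0):+0/XX/OO/OO/XX*
[XX/OO/OO/XX] end (terminal +0, X#3); searched X./.O/OO/XX to 8

X's best at [X./.O/OO/XX]: (0,1)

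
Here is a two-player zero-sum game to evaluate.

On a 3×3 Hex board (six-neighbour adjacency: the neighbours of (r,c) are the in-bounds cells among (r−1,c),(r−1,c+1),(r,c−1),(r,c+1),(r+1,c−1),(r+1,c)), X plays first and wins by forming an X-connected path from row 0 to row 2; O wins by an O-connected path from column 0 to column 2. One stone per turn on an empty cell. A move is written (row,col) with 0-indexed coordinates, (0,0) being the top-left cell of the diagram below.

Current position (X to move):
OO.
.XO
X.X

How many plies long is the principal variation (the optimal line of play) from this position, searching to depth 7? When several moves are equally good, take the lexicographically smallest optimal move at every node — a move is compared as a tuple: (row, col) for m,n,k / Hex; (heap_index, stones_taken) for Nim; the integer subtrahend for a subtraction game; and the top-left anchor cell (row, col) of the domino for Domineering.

PV length from [OO./.XO/X.X]: 1 ply

[OO./.XO/X.X] X move#1: (0,2):+1/OOX/.XO/X.X*, (1,0):-1/OO./XXO/X.X, (2,1):-1/OO./.XO/XXX
[OOX/.XO/X.X] end (terminal -1, O#2); searched OO./.XO/X.X to 7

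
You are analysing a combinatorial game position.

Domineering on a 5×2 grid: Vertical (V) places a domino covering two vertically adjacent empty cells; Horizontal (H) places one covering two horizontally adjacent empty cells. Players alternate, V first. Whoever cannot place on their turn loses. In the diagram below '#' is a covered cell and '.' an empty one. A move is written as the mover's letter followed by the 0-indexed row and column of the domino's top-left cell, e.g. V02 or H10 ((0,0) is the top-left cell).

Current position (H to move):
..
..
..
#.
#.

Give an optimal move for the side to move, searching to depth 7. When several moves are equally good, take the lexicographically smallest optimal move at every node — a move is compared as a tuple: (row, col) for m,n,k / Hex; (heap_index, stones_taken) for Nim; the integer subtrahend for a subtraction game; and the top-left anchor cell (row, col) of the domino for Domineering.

p1 H@[../../../#./#.]: H00[##/../../#./#.]-1 H10[../##/../#./#.]+1* H20[../../##/#./#.]-1
p2 V@[../##/../#./#.]: V21[../##/.#/##/#.]-1* V31[../##/../##/##]-1
p3 H@[../##/.#/##/#.]: H00[##/##/.#/##/#.]+1*
p4 V@[##/##/.#/##/#.] terminal -1; root [../../../#./#.] d7

H's best at [../../../#./#.]: H10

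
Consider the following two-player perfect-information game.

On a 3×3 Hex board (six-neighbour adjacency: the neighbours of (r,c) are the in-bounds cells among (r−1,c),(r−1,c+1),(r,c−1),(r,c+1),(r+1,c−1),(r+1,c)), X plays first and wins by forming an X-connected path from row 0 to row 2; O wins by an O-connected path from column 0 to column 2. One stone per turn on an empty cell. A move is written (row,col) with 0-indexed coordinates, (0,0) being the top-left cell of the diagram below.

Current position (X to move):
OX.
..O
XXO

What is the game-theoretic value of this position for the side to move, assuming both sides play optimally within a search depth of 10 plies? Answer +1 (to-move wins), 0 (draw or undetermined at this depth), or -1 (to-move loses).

[OX./..O/XXO] X move#1: (0,2):+1/OXX/..O/XXO*, (1,0):+1/OX./X.O/XXO, (1,1):+1/OX./.XO/XXO
[OXX/..O/XXO] O move#2: (1,0):-1/OXX/O.O/XXO*, (1,1):-1/OXX/.OO/XXO
[OXX/O.O/XXO] X move#3: (1,1):+1/OXX/OXO/XXO*
[OXX/OXO/XXO] end (terminal -1, O#4); searched OX./..O/XXO to 10

value(OX./..O/XXO, X) = +1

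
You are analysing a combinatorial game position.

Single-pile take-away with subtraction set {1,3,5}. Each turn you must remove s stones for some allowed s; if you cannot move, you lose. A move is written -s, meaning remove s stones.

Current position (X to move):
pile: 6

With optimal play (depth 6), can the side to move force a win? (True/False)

ply 1, X at 6 | -1=-1→5*; -3=-1→3; -5=-1→1
ply 2, O at 5 | -1=+1→4*; -3=+1→2; -5=+1→0
ply 3, X at 4 | -1=-1→3*; -3=-1→1
ply 4, O at 3 | -1=+1→2*; -3=+1→0
ply 5, X at 2 | -1=-1→1*
ply 6, O at 1 | -1=+1→0*
ply 7: 0 is terminal -1 (X); from 6 depth 6

X winning at [6]: False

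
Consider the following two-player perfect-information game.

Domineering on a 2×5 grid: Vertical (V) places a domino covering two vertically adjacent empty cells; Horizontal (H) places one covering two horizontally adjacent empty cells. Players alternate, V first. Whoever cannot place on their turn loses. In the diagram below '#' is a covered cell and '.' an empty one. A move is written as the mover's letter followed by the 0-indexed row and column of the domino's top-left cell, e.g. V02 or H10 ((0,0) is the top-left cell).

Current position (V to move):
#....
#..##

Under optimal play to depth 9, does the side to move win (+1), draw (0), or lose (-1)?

[#..../#..##] V move#1: V01:-1/##.../##.##, V02:+1/#.#../#.###*
[#.#../#.###] H move#2: H03:-1/#.###/#.###*
[#.###/#.###] V move#3: V01:+1/#####/#####*
[#####/#####] end (terminal -1, H#4); searched #..../#..## to 9

value(#..../#..##, V) = +1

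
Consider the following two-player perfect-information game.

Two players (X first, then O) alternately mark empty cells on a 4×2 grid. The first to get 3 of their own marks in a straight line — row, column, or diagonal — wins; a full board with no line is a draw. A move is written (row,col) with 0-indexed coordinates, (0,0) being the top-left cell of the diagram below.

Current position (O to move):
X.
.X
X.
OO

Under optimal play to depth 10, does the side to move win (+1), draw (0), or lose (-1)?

value(X./.X/X./OO, O) = 0

[X./.X/X./OO] O move#1: (0,1):-1/XO/.X/X./OO, (1,0):+0/X./OX/X./OO*, (2,1):-1/X./.X/XO/OO
[X./OX/X./OO] X move#2: (0,1):+0/XX/OX/X./OO*, (2,1):+0/X./OX/XX/OO
[XX/OX/X./OO] O move#3: (2,1):+0/XX/OX/XO/OO*
[XX/OX/XO/OO] end (terminal +0, X#4); searched X./.X/X./OO to 10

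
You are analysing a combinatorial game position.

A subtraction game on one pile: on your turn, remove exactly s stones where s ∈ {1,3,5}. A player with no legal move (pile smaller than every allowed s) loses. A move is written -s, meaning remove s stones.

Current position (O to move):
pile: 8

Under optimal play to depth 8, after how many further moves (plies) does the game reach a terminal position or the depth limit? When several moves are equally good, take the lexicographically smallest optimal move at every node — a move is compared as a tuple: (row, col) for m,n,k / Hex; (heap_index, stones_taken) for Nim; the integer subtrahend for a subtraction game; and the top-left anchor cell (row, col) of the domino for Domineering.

[8] O move#1: -1:-1/7*, -3:-1/5, -5:-1/3
[7] X move#2: -1:+1/6*, -3:+1/4, -5:+1/2
[6] O move#3: -1:-1/5*, -3:-1/3, -5:-1/1
[5] X move#4: -1:+1/4*, -3:+1/2, -5:+1/0
[4] O move#5: -1:-1/3*, -3:-1/1
[3] X move#6: -1:+1/2*, -3:+1/0
[2] O move#7: -1:-1/1*
[1] X move#8: -1:+1/0*
[0] end (terminal -1, O#9); searched 8 to 8

PV length from [8]: 8 plies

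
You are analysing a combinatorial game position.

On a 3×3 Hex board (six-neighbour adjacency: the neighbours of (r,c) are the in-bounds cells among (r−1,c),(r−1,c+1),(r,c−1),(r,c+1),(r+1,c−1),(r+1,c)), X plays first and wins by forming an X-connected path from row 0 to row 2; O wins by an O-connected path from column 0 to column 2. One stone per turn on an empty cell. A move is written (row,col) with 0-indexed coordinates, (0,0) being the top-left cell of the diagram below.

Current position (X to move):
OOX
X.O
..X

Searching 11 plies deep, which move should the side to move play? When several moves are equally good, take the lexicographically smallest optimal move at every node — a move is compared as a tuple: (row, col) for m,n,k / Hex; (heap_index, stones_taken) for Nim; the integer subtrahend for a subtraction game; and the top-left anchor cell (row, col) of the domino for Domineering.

X's best at [OOX/X.O/..X]: (1,1)

[OOX/X.O/..X] X move#1: (1,1):+1/OOX/XXO/..X*, (2,0):-1/OOX/X.O/X.X, (2,1):-1/OOX/X.O/.XX
[OOX/XXO/..X] O move#2: (2,0):-1/OOX/XXO/O.X*, (2,1):-1/OOX/XXO/.OX
[OOX/XXO/O.X] X move#3: (2,1):+1/OOX/XXO/OXX*
[OOX/XXO/OXX] end (terminal -1, O#4); searched OOX/X.O/..X to 11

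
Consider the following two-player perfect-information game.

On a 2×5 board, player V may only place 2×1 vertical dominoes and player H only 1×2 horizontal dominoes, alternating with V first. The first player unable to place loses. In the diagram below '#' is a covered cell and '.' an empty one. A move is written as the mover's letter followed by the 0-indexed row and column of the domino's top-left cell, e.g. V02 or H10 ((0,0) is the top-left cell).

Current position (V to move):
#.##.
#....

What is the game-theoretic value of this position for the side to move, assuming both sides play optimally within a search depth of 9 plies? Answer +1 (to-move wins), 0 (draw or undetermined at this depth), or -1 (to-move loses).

value(#.##./#...., V) = -1

p1 V@[#.##./#....]: V01[####./##...]-1* V04[#.###/#...#]-1
p2 H@[####./##...]: H12[####./####.]-1 H13[####./##.##]+1*
p3 V@[####./##.##] terminal -1; root [#.##./#....] d9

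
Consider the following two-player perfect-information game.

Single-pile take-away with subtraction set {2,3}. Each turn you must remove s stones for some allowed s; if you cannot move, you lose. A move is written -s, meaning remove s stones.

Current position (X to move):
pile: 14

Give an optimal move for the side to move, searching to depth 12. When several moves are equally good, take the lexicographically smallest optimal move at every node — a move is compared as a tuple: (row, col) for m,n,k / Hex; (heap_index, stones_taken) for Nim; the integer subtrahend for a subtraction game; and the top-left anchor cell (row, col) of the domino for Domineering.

X's best at [14]: -3

p1 X@[14]: -2[12]-1 -3[11]+1*
p2 O@[11]: -2[9]-1* -3[8]-1
p3 X@[9]: -2[7]-1 -3[6]+1*
p4 O@[6]: -2[4]-1* -3[3]-1
p5 X@[4]: -2[2]-1 -3[1]+1*
p6 O@[1] terminal -1; root [14] d12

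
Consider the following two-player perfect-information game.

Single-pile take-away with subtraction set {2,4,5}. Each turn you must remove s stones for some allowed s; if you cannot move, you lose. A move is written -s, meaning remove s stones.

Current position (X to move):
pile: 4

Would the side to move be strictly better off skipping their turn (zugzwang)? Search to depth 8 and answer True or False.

[4] X move#1: -2:-1/2, -4:+1/0*
[0] end (terminal -1, O#2); searched 4 to 8
suppose X passes — search the same position with O to move:
pass> [4] O move#1: -2:-1/2, -4:+1/0*
pass> [0] end (terminal -1, X#2); searched 4 to 8
for X: play +1, pass -1

zugzwang(4, X) = False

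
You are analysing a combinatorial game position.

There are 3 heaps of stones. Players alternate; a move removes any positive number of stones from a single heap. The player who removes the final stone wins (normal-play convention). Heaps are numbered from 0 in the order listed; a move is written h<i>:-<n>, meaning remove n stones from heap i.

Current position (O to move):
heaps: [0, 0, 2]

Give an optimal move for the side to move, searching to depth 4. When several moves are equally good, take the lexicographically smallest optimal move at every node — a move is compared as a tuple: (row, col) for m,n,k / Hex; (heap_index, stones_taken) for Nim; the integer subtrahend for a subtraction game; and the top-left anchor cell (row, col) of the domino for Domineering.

O's best at [(0,0,2)]: h2:-2

ply 1, O at (0,0,2) | h2:-1=-1→(0,0,1); h2:-2=+1→(0,0,0)*
ply 2: (0,0,0) is terminal -1 (X); from (0,0,2) depth 4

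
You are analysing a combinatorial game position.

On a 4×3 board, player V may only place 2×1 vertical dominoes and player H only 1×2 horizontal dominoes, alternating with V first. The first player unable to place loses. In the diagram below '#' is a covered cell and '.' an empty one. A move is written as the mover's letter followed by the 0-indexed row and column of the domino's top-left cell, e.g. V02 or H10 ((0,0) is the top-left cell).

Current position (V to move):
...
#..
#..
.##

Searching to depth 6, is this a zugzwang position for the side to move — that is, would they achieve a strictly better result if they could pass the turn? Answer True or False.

ply 1, V at .../#../#../.## | V01=+1→.#./##./#../.##*; V02=+1→..#/#.#/#../.##; V11=+1→.../##./##./.##; V12=+1→.../#.#/#.#/.##
ply 2, H at .#./##./#../.## | H21=-1→.#./##./###/.##*
ply 3, V at .#./##./###/.## | V02=+1→.##/###/###/.##*
ply 4: .##/###/###/.## is terminal -1 (H); from .../#../#../.## depth 6
pass branch (H moves first from the same position):
  | ply 1, H at .../#../#../.## | H00=-1→##./#../#../.##; H01=-1→.##/#../#../.##; H11=+1→.../###/#../.##*; H21=-1→.../#../###/.##
  | ply 2: .../###/#../.## is terminal -1 (V); from .../#../#../.## depth 6
V moving scores +1; V passing scores -1

zugzwang(.../#../#../.##, V) = False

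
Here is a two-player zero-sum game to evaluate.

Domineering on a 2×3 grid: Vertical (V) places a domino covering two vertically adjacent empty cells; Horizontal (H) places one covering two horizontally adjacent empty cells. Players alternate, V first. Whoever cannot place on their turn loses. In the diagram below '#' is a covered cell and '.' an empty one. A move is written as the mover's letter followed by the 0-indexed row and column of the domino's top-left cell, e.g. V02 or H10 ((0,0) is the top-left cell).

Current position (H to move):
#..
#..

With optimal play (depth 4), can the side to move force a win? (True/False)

[#../#..] H move#1: H01:+1/###/#..*, H11:+1/#../###
[###/#..] end (terminal -1, V#2); searched #../#.. to 4

H winning at [#../#..]: True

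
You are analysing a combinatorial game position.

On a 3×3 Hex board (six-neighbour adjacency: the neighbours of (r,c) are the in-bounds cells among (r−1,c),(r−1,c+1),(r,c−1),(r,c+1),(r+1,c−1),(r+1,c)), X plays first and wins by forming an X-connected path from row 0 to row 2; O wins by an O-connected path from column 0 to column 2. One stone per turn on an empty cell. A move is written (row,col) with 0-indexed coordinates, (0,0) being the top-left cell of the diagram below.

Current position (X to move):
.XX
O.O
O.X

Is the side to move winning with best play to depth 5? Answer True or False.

X winning at [.XX/O.O/O.X]: False

p1 X@[.XX/O.O/O.X]: (0,0)[XXX/O.O/O.X]-1* (1,1)[.XX/OXO/O.X]-1 (2,1)[.XX/O.O/OXX]-1
p2 O@[XXX/O.O/O.X]: (1,1)[XXX/OOO/O.X]+1* (2,1)[XXX/O.O/OOX]+1
p3 X@[XXX/OOO/O.X] terminal -1; root [.XX/O.O/O.X] d5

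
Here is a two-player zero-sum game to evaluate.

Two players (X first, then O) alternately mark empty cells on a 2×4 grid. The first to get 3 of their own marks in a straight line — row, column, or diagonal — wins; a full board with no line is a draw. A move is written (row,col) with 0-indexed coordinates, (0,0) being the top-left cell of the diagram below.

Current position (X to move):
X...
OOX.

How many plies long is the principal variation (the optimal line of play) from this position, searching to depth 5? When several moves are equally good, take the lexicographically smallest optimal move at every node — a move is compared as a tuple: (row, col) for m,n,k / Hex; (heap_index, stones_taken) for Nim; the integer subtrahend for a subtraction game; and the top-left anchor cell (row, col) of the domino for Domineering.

[X.../OOX.] X move#1: (0,1):+0/XX../OOX.*, (0,2):+0/X.X./OOX., (0,3):+0/X..X/OOX., (1,3):+0/X.../OOXX
[XX../OOX.] O move#2: (0,2):+0/XXO./OOX.*, (0,3):-1/XX.O/OOX., (1,3):-1/XX../OOXO
[XXO./OOX.] X move#3: (0,3):+0/XXOX/OOX.*, (1,3):+0/XXO./OOXX
[XXOX/OOX.] O move#4: (1,3):+0/XXOX/OOXO*
[XXOX/OOXO] end (terminal +0, X#5); searched X.../OOX. to 5

PV length from [X.../OOX.]: 4 plies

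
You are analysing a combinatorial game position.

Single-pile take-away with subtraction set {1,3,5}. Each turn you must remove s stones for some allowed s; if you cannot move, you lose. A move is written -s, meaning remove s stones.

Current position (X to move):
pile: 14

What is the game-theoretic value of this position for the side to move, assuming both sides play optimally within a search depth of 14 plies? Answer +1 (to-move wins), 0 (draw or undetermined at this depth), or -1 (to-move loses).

value(14, X) = -1

[14] X move#1: -1:-1/13*, -3:-1/11, -5:-1/9
[13] O move#2: -1:+1/12*, -3:+1/10, -5:+1/8
[12] X move#3: -1:-1/11*, -3:-1/9, -5:-1/7
[11] O move#4: -1:+1/10*, -3:+1/8, -5:+1/6
[10] X move#5: -1:-1/9*, -3:-1/7, -5:-1/5
[9] O move#6: -1:+1/8*, -3:+1/6, -5:+1/4
[8] X move#7: -1:-1/7*, -3:-1/5, -5:-1/3
[7] O move#8: -1:+1/6*, -3:+1/4, -5:+1/2
[6] X move#9: -1:-1/5*, -3:-1/3, -5:-1/1
[5] O move#10: -1:+1/4*, -3:+1/2, -5:+1/0
[4] X move#11: -1:-1/3*, -3:-1/1
[3] O move#12: -1:+1/2*, -3:+1/0
[2] X move#13: -1:-1/1*
[1] O move#14: -1:+1/0*
[0] end (terminal -1, X#15); searched 14 to 14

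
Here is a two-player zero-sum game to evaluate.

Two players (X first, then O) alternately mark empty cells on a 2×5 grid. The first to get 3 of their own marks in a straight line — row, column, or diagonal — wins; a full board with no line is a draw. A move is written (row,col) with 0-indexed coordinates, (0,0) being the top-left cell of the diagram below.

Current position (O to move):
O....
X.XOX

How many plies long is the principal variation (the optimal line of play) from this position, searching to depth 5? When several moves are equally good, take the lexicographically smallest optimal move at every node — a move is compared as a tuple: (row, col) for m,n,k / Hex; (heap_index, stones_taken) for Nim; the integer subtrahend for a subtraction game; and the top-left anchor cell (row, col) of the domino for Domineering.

ply 1, O at O..../X.XOX | (0,1)=-1→OO.../X.XOX; (0,2)=-1→O.O../X.XOX; (0,3)=-1→O..O./X.XOX; (0,4)=-1→O...O/X.XOX; (1,1)=+0→O..../XOXOX*
ply 2, X at O..../XOXOX | (0,1)=+0→OX.../XOXOX*; (0,2)=+0→O.X../XOXOX; (0,3)=+0→O..X./XOXOX; (0,4)=+0→O...X/XOXOX
ply 3, O at OX.../XOXOX | (0,2)=+0→OXO../XOXOX*; (0,3)=+0→OX.O./XOXOX; (0,4)=+0→OX..O/XOXOX
ply 4, X at OXO../XOXOX | (0,3)=+0→OXOX./XOXOX*; (0,4)=+0→OXO.X/XOXOX
ply 5, O at OXOX./XOXOX | (0,4)=+0→OXOXO/XOXOX*
ply 6: OXOXO/XOXOX is terminal +0 (X); from O..../X.XOX depth 5

PV length from [O..../X.XOX]: 5 plies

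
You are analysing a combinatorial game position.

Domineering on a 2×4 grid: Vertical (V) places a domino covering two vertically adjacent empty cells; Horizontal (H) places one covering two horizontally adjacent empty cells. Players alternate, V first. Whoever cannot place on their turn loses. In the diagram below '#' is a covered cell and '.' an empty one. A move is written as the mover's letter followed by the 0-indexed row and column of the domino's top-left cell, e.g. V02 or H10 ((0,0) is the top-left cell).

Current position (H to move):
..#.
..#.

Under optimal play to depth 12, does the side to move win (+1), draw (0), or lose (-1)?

ply 1, H at ..#./..#. | H00=+1→###./..#.*; H10=+1→..#./###.
ply 2, V at ###./..#. | V03=-1→####/..##*
ply 3, H at ####/..## | H10=+1→####/####*
ply 4: ####/#### is terminal -1 (V); from ..#./..#. depth 12

value(..#./..#., H) = +1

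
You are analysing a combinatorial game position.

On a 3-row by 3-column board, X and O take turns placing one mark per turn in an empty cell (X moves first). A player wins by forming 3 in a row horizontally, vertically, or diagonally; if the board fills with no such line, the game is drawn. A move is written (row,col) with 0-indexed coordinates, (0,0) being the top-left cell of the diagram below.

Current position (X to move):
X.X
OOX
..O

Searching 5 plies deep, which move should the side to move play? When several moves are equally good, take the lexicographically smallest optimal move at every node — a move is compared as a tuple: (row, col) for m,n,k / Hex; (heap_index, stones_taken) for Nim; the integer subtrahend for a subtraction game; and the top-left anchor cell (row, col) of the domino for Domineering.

X's best at [X.X/OOX/..O]: (0,1)

p1 X@[X.X/OOX/..O]: (0,1)[XXX/OOX/..O]+1* (2,0)[X.X/OOX/X.O]+0 (2,1)[X.X/OOX/.XO]+0
p2 O@[XXX/OOX/..O] terminal -1; root [X.X/OOX/..O] d5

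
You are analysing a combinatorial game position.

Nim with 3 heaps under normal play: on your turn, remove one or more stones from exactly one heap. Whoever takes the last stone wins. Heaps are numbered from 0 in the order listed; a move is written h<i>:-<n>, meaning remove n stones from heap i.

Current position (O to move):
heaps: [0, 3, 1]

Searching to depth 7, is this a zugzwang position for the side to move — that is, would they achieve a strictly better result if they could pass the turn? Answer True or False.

zugzwang((0,3,1), O) = False

[(0,3,1)] O move#1: h1:-1:-1/(0,2,1), h1:-2:+1/(0,1,1)*, h1:-3:-1/(0,0,1), h2:-1:-1/(0,3,0)
[(0,1,1)] X move#2: h1:-1:-1/(0,0,1)*, h2:-1:-1/(0,1,0)
[(0,0,1)] O move#3: h2:-1:+1/(0,0,0)*
[(0,0,0)] end (terminal -1, X#4); searched (0,3,1) to 7
if O skipped the turn, X would face:
~ [(0,3,1)] X move#1: h1:-1:-1/(0,2,1), h1:-2:+1/(0,1,1)*, h1:-3:-1/(0,0,1), h2:-1:-1/(0,3,0)
~ [(0,1,1)] O move#2: h1:-1:-1/(0,0,1)*, h2:-1:-1/(0,1,0)
~ [(0,0,1)] X move#3: h2:-1:+1/(0,0,0)*
~ [(0,0,0)] end (terminal -1, O#4); searched (0,3,1) to 7
compare (O): move=+1 vs pass=-1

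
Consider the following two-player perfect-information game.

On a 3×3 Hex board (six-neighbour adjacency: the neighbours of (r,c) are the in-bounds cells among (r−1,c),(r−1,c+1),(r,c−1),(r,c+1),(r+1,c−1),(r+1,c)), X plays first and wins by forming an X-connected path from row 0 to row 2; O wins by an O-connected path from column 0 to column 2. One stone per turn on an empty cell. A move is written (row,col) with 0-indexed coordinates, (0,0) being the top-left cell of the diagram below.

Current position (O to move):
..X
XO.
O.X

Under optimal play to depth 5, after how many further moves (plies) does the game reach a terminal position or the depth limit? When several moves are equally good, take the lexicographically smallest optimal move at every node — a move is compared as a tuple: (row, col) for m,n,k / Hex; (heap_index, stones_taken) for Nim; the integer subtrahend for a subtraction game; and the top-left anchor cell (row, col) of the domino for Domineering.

PV length from [..X/XO./O.X]: 1 ply

p1 O@[..X/XO./O.X]: (0,0)[O.X/XO./O.X]-1 (0,1)[.OX/XO./O.X]-1 (1,2)[..X/XOO/O.X]+1* (2,1)[..X/XO./OOX]-1
p2 X@[..X/XOO/O.X] terminal -1; root [..X/XO./O.X] d5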